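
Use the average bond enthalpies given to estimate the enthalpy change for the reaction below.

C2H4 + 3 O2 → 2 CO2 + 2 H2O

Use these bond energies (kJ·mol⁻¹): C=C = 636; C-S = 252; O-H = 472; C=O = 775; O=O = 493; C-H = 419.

ΔH ≈ −1197 kJ

Bonds broken (reactants):
  C-H: 4 × 419 = 1676
  C=C: 1 × 636 = 636
  O=O: 3 × 493 = 1479
  Σ(broken) = 3791 kJ
Bonds formed (products):
  C=O: 4 × 775 = 3100
  O-H: 4 × 472 = 1888
  Σ(formed) = 4988 kJ
ΔH = Σ(broken) − Σ(formed) = 3791 − 4988 = −1197 kJ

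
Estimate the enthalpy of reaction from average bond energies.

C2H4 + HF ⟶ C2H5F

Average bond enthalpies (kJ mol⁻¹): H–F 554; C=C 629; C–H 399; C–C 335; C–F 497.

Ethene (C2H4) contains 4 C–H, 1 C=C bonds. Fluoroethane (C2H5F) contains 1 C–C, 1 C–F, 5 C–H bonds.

ΔH ≈ −48 kJ

Bonds broken (reactants):
  C–H: 4 × 399 = 1596
  C=C: 1 × 629 = 629
  H–F: 1 × 554 = 554
  Σ(broken) = 2779 kJ
Bonds formed (products):
  C–C: 1 × 335 = 335
  C–F: 1 × 497 = 497
  C–H: 5 × 399 = 1995
  Σ(formed) = 2827 kJ
ΔH = Σ(broken) − Σ(formed) = 2779 − 2827 = −48 kJ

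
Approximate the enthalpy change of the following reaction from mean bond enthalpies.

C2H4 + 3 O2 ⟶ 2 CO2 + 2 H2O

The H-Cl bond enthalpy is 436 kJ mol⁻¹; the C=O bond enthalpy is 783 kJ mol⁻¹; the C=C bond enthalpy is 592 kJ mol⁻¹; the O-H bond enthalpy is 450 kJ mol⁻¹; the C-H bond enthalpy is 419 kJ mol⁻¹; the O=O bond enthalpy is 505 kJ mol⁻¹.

ΔH ≈ −1149 kJ

Bonds broken (reactants):
  C-H: 4 × 419 = 1676
  C=C: 1 × 592 = 592
  O=O: 3 × 505 = 1515
  Σ(broken) = 3783 kJ
Bonds formed (products):
  C=O: 4 × 783 = 3132
  O-H: 4 × 450 = 1800
  Σ(formed) = 4932 kJ
ΔH = Σ(broken) − Σ(formed) = 3783 − 4932 = −1149 kJ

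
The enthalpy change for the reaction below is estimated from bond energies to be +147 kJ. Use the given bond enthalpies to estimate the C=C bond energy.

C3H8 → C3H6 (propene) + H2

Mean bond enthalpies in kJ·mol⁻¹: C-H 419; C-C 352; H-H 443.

Let D be the C=C bond energy.
Σ(broken) = 2×352 + 8×419 = 4056
Σ(formed) = 1×352 + 6×419 + 1×D + 1×443 = 3309 + D
ΔH = Σ(broken) − Σ(formed) = (4056) − (3309 + D) = +747 − D
Setting this equal to +147 kJ gives D = 600 kJ/mol.

D(C=C) ≈ 600 kJ/mol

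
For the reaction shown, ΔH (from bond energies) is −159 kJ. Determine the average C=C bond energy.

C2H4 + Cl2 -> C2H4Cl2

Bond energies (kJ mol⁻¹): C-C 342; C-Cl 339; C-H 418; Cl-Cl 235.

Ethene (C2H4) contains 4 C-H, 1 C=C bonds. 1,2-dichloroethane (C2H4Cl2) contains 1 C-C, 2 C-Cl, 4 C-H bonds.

D(C=C) ≈ 626 kJ/mol

Let D be the C=C bond energy.
Σ(broken) = 4×418 + 1×D + 1×235 = 1907 + D
Σ(formed) = 1×342 + 2×339 + 4×418 = 2692
ΔH = Σ(broken) − Σ(formed) = (1907 + D) − (2692) = −785 + D
Setting this equal to −159 kJ gives D = 626 kJ/mol.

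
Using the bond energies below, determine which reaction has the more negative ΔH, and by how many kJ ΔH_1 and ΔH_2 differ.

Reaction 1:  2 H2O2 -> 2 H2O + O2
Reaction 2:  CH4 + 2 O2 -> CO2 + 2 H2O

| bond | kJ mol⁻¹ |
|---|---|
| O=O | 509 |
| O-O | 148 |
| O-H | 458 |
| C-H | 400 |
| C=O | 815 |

Reaction 2, by 631 kJ

Reaction 1:
  Bonds broken (reactants):
    O-H: 4 × 458 = 1832
    O-O: 2 × 148 = 296
    Σ(broken) = 2128 kJ
  Bonds formed (products):
    O-H: 4 × 458 = 1832
    O=O: 1 × 509 = 509
    Σ(formed) = 2341 kJ
  ΔH_1 = 2128 − 2341 = −213 kJ
Reaction 2:
  Bonds broken (reactants):
    C-H: 4 × 400 = 1600
    O=O: 2 × 509 = 1018
    Σ(broken) = 2618 kJ
  Bonds formed (products):
    C=O: 2 × 815 = 1630
    O-H: 4 × 458 = 1832
    Σ(formed) = 3462 kJ
  ΔH_2 = 2618 − 3462 = −844 kJ
ΔH_1 − ΔH_2 = +631 kJ, so reaction 2 has the more negative ΔH; |ΔH_1 − ΔH_2| = 631 kJ.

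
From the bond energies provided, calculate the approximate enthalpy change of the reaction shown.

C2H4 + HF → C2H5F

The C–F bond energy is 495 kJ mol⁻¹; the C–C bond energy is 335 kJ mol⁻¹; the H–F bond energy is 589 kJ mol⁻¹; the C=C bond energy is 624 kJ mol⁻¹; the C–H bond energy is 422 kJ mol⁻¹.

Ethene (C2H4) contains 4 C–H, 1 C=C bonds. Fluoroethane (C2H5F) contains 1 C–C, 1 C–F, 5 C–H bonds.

ΔH ≈ −39 kJ

Bonds broken (reactants):
  C–H: 4 × 422 = 1688
  C=C: 1 × 624 = 624
  H–F: 1 × 589 = 589
  Σ(broken) = 2901 kJ
Bonds formed (products):
  C–C: 1 × 335 = 335
  C–F: 1 × 495 = 495
  C–H: 5 × 422 = 2110
  Σ(formed) = 2940 kJ
ΔH = Σ(broken) − Σ(formed) = 2901 − 2940 = −39 kJ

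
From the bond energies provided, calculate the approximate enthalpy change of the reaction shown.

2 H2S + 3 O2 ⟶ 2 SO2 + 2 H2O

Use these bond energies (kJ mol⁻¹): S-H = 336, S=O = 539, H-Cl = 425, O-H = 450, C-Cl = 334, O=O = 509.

Bonds broken (reactants):
  O=O: 3 × 509 = 1527
  S-H: 4 × 336 = 1344
  Σ(broken) = 2871 kJ
Bonds formed (products):
  O-H: 4 × 450 = 1800
  S=O: 4 × 539 = 2156
  Σ(formed) = 3956 kJ
ΔH = Σ(broken) − Σ(formed) = 2871 − 3956 = −1085 kJ

ΔH ≈ −1085 kJ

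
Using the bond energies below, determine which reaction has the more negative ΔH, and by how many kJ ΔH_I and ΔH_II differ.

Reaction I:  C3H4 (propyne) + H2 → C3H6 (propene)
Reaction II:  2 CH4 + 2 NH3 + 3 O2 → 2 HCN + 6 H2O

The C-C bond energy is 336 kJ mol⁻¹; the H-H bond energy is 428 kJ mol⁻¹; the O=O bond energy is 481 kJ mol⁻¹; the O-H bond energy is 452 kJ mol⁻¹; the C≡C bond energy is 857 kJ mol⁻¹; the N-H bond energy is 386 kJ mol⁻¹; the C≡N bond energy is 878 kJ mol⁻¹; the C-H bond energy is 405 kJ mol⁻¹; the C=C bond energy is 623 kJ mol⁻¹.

Reaction I:
  Bonds broken (reactants):
    C≡C: 1 × 857 = 857
    C-C: 1 × 336 = 336
    C-H: 4 × 405 = 1620
    H-H: 1 × 428 = 428
    Σ(broken) = 3241 kJ
  Bonds formed (products):
    C-C: 1 × 336 = 336
    C-H: 6 × 405 = 2430
    C=C: 1 × 623 = 623
    Σ(formed) = 3389 kJ
  ΔH_I = 3241 − 3389 = −148 kJ
Reaction II:
  Bonds broken (reactants):
    C-H: 8 × 405 = 3240
    N-H: 6 × 386 = 2316
    O=O: 3 × 481 = 1443
    Σ(broken) = 6999 kJ
  Bonds formed (products):
    C≡N: 2 × 878 = 1756
    C-H: 2 × 405 = 810
    O-H: 12 × 452 = 5424
    Σ(formed) = 7990 kJ
  ΔH_II = 6999 − 7990 = −991 kJ
ΔH_I − ΔH_II = +843 kJ, so reaction II has the more negative ΔH; |ΔH_I − ΔH_II| = 843 kJ.

Reaction II, by 843 kJ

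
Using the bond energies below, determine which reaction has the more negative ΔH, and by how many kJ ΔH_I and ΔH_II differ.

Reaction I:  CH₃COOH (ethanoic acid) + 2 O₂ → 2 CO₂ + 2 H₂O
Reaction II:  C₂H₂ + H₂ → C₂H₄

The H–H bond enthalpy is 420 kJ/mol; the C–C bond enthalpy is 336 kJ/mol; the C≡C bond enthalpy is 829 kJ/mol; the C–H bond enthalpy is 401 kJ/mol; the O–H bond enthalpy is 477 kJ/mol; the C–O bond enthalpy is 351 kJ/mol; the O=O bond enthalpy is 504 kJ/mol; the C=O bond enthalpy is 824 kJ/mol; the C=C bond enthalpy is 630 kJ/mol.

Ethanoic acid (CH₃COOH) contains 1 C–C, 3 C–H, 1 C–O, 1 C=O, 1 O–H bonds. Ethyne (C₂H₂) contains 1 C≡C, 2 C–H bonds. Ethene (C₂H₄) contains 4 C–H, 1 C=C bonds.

Reaction I, by 822 kJ

Reaction I:
  Bonds broken (reactants):
    C–C: 1 × 336 = 336
    C–H: 3 × 401 = 1203
    C–O: 1 × 351 = 351
    C=O: 1 × 824 = 824
    O–H: 1 × 477 = 477
    O=O: 2 × 504 = 1008
    Σ(broken) = 4199 kJ
  Bonds formed (products):
    C=O: 4 × 824 = 3296
    O–H: 4 × 477 = 1908
    Σ(formed) = 5204 kJ
  ΔH_I = 4199 − 5204 = −1005 kJ
Reaction II:
  Bonds broken (reactants):
    C≡C: 1 × 829 = 829
    C–H: 2 × 401 = 802
    H–H: 1 × 420 = 420
    Σ(broken) = 2051 kJ
  Bonds formed (products):
    C–H: 4 × 401 = 1604
    C=C: 1 × 630 = 630
    Σ(formed) = 2234 kJ
  ΔH_II = 2051 − 2234 = −183 kJ
ΔH_I − ΔH_II = −822 kJ, so reaction I has the more negative ΔH; |ΔH_I − ΔH_II| = 822 kJ.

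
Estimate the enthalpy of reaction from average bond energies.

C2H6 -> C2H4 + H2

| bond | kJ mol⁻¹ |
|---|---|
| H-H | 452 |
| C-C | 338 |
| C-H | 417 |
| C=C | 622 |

ΔH ≈ +98 kJ

Bonds broken (reactants):
  C-C: 1 × 338 = 338
  C-H: 6 × 417 = 2502
  Σ(broken) = 2840 kJ
Bonds formed (products):
  C-H: 4 × 417 = 1668
  C=C: 1 × 622 = 622
  H-H: 1 × 452 = 452
  Σ(formed) = 2742 kJ
ΔH = Σ(broken) − Σ(formed) = 2840 − 2742 = +98 kJ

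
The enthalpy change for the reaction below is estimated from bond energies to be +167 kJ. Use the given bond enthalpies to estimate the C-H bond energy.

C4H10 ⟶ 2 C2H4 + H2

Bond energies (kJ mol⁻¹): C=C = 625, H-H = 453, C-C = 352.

D(C-H) ≈ 407 kJ/mol

Let D be the C-H bond energy.
Σ(broken) = 3×352 + 10×D = 1056 + 10D
Σ(formed) = 8×D + 2×625 + 1×453 = 1703 + 8D
ΔH = Σ(broken) − Σ(formed) = (1056 + 10D) − (1703 + 8D) = −647 + 2D
Setting this equal to +167 kJ gives 2D = 814, so D = 407 kJ/mol.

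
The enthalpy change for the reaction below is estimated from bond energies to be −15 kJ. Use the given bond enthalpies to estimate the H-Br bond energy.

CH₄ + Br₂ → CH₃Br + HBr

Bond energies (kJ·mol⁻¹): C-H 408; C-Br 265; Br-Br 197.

Let D be the H-Br bond energy.
Σ(broken) = 1×197 + 4×408 = 1829
Σ(formed) = 1×265 + 3×408 + 1×D = 1489 + D
ΔH = Σ(broken) − Σ(formed) = (1829) − (1489 + D) = +340 − D
Setting this equal to −15 kJ gives D = 355 kJ/mol.

D(H-Br) ≈ 355 kJ/mol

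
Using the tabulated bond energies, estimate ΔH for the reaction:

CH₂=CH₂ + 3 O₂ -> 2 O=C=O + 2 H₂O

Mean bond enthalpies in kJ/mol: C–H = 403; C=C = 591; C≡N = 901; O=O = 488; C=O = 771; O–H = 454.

ΔH ≈ −1233 kJ

Bonds broken (reactants):
  C–H: 4 × 403 = 1612
  C=C: 1 × 591 = 591
  O=O: 3 × 488 = 1464
  Σ(broken) = 3667 kJ
Bonds formed (products):
  C=O: 4 × 771 = 3084
  O–H: 4 × 454 = 1816
  Σ(formed) = 4900 kJ
ΔH = Σ(broken) − Σ(formed) = 3667 − 4900 = −1233 kJ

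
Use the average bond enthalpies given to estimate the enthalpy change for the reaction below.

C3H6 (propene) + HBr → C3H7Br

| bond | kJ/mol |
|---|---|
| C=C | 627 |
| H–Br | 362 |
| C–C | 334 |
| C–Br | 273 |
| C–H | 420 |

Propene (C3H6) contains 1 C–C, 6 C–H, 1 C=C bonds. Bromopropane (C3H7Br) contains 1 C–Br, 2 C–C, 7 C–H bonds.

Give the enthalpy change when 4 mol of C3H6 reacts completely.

ΔH = −152 kJ

Bonds broken (reactants):
  C–C: 1 × 334 = 334
  C–H: 6 × 420 = 2520
  C=C: 1 × 627 = 627
  H–Br: 1 × 362 = 362
  Σ(broken) = 3843 kJ
Bonds formed (products):
  C–Br: 1 × 273 = 273
  C–C: 2 × 334 = 668
  C–H: 7 × 420 = 2940
  Σ(formed) = 3881 kJ
ΔH = Σ(broken) − Σ(formed) = 3843 − 3881 = −38 kJ
For 4× the reaction as written: 4 × (−38) = −152 kJ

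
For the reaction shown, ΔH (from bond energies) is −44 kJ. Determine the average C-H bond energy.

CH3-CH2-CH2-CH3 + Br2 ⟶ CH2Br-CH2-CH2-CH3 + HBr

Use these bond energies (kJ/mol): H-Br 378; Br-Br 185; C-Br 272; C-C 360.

D(C-H) ≈ 421 kJ/mol

Let D be the C-H bond energy.
Σ(broken) = 1×185 + 3×360 + 10×D = 1265 + 10D
Σ(formed) = 1×272 + 3×360 + 9×D + 1×378 = 1730 + 9D
ΔH = Σ(broken) − Σ(formed) = (1265 + 10D) − (1730 + 9D) = −465 + D
Setting this equal to −44 kJ gives D = 421 kJ/mol.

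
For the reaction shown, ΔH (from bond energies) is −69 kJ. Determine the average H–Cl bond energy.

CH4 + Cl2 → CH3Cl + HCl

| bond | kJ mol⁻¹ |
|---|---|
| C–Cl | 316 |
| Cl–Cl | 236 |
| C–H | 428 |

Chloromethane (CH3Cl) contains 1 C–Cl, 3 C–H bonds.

Let D be the H–Cl bond energy.
Σ(broken) = 4×428 + 1×236 = 1948
Σ(formed) = 1×316 + 3×428 + 1×D = 1600 + D
ΔH = Σ(broken) − Σ(formed) = (1948) − (1600 + D) = +348 − D
Setting this equal to −69 kJ gives D = 417 kJ/mol.

D(H–Cl) ≈ 417 kJ/mol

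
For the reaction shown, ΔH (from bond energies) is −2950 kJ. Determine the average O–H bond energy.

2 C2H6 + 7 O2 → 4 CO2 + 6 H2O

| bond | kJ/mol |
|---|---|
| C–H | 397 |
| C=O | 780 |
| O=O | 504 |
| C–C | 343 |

D(O–H) ≈ 474 kJ/mol

Let D be the O–H bond energy.
Σ(broken) = 2×343 + 12×397 + 7×504 = 8978
Σ(formed) = 8×780 + 12×D = 6240 + 12D
ΔH = Σ(broken) − Σ(formed) = (8978) − (6240 + 12D) = +2738 − 12D
Setting this equal to −2950 kJ gives 12D = 5688, so D = 474 kJ/mol.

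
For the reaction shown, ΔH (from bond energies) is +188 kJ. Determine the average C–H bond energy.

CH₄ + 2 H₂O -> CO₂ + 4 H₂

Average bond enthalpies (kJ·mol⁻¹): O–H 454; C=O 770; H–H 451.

D(C–H) ≈ 429 kJ/mol

Let D be the C–H bond energy.
Σ(broken) = 4×D + 4×454 = 1816 + 4D
Σ(formed) = 2×770 + 4×451 = 3344
ΔH = Σ(broken) − Σ(formed) = (1816 + 4D) − (3344) = −1528 + 4D
Setting this equal to +188 kJ gives 4D = 1716, so D = 429 kJ/mol.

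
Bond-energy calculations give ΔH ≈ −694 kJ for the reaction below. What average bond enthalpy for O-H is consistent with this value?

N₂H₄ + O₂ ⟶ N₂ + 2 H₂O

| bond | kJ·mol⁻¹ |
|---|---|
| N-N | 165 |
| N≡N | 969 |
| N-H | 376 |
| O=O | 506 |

Let D be the O-H bond energy.
Σ(broken) = 4×376 + 1×165 + 1×506 = 2175
Σ(formed) = 1×969 + 4×D = 969 + 4D
ΔH = Σ(broken) − Σ(formed) = (2175) − (969 + 4D) = +1206 − 4D
Setting this equal to −694 kJ gives 4D = 1900, so D = 475 kJ/mol.

D(O-H) ≈ 475 kJ/mol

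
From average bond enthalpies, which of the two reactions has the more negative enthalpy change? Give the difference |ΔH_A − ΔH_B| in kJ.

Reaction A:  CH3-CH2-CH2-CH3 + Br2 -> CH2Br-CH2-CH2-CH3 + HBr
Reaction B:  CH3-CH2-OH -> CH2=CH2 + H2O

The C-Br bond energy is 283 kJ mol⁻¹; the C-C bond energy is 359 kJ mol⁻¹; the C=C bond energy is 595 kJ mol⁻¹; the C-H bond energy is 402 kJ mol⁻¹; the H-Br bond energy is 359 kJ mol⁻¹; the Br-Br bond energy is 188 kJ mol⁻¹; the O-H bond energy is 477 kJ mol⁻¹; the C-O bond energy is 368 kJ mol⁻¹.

Reaction A:
  Bonds broken (reactants):
    Br-Br: 1 × 188 = 188
    C-C: 3 × 359 = 1077
    C-H: 10 × 402 = 4020
    Σ(broken) = 5285 kJ
  Bonds formed (products):
    C-Br: 1 × 283 = 283
    C-C: 3 × 359 = 1077
    C-H: 9 × 402 = 3618
    H-Br: 1 × 359 = 359
    Σ(formed) = 5337 kJ
  ΔH_A = 5285 − 5337 = −52 kJ
Reaction B:
  Bonds broken (reactants):
    C-C: 1 × 359 = 359
    C-H: 5 × 402 = 2010
    C-O: 1 × 368 = 368
    O-H: 1 × 477 = 477
    Σ(broken) = 3214 kJ
  Bonds formed (products):
    C-H: 4 × 402 = 1608
    C=C: 1 × 595 = 595
    O-H: 2 × 477 = 954
    Σ(formed) = 3157 kJ
  ΔH_B = 3214 − 3157 = +57 kJ
ΔH_A − ΔH_B = −109 kJ, so reaction A has the more negative ΔH; |ΔH_A − ΔH_B| = 109 kJ.

Reaction A, by 109 kJ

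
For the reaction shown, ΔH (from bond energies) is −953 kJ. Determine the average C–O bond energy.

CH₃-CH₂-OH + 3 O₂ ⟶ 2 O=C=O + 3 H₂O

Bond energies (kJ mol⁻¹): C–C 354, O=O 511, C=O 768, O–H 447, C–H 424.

Let D be the C–O bond energy.
Σ(broken) = 1×354 + 5×424 + 1×D + 1×447 + 3×511 = 4454 + D
Σ(formed) = 4×768 + 6×447 = 5754
ΔH = Σ(broken) − Σ(formed) = (4454 + D) − (5754) = −1300 + D
Setting this equal to −953 kJ gives D = 347 kJ/mol.

D(C–O) ≈ 347 kJ/mol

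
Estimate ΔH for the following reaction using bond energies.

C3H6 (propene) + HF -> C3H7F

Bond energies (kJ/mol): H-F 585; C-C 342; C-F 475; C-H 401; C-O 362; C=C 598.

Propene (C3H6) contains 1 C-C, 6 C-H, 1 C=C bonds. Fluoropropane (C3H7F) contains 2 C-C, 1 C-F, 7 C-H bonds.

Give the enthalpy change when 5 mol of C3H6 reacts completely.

Bonds broken (reactants):
  C-C: 1 × 342 = 342
  C-H: 6 × 401 = 2406
  C=C: 1 × 598 = 598
  H-F: 1 × 585 = 585
  Σ(broken) = 3931 kJ
Bonds formed (products):
  C-C: 2 × 342 = 684
  C-F: 1 × 475 = 475
  C-H: 7 × 401 = 2807
  Σ(formed) = 3966 kJ
ΔH = Σ(broken) − Σ(formed) = 3931 − 3966 = −35 kJ
For 5× the reaction as written: 5 × (−35) = −175 kJ

ΔH = −175 kJ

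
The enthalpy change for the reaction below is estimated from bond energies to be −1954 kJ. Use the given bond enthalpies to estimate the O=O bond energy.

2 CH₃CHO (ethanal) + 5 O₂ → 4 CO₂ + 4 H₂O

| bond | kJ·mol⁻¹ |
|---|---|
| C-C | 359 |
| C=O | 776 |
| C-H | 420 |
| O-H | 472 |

D(O=O) ≈ 480 kJ/mol

Let D be the O=O bond energy.
Σ(broken) = 2×359 + 8×420 + 2×776 + 5×D = 5630 + 5D
Σ(formed) = 8×776 + 8×472 = 9984
ΔH = Σ(broken) − Σ(formed) = (5630 + 5D) − (9984) = −4354 + 5D
Setting this equal to −1954 kJ gives 5D = 2400, so D = 480 kJ/mol.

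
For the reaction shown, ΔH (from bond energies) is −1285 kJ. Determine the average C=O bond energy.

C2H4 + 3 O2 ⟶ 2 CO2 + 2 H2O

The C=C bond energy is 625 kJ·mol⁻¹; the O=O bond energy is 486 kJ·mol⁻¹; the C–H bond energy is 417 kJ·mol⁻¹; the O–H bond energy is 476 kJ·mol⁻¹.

Let D be the C=O bond energy.
Σ(broken) = 4×417 + 1×625 + 3×486 = 3751
Σ(formed) = 4×D + 4×476 = 1904 + 4D
ΔH = Σ(broken) − Σ(formed) = (3751) − (1904 + 4D) = +1847 − 4D
Setting this equal to −1285 kJ gives 4D = 3132, so D = 783 kJ/mol.

D(C=O) ≈ 783 kJ/mol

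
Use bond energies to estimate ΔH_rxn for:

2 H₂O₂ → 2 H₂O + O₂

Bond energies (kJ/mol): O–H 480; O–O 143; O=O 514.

Bonds broken (reactants):
  O–H: 4 × 480 = 1920
  O–O: 2 × 143 = 286
  Σ(broken) = 2206 kJ
Bonds formed (products):
  O–H: 4 × 480 = 1920
  O=O: 1 × 514 = 514
  Σ(formed) = 2434 kJ
ΔH = Σ(broken) − Σ(formed) = 2206 − 2434 = −228 kJ

ΔH ≈ −228 kJ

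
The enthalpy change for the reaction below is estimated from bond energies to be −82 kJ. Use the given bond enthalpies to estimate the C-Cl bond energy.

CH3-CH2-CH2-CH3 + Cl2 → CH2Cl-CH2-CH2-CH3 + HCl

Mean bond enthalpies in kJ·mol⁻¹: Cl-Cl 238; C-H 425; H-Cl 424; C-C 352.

D(C-Cl) ≈ 321 kJ/mol

Let D be the C-Cl bond energy.
Σ(broken) = 3×352 + 10×425 + 1×238 = 5544
Σ(formed) = 3×352 + 1×D + 9×425 + 1×424 = 5305 + D
ΔH = Σ(broken) − Σ(formed) = (5544) − (5305 + D) = +239 − D
Setting this equal to −82 kJ gives D = 321 kJ/mol.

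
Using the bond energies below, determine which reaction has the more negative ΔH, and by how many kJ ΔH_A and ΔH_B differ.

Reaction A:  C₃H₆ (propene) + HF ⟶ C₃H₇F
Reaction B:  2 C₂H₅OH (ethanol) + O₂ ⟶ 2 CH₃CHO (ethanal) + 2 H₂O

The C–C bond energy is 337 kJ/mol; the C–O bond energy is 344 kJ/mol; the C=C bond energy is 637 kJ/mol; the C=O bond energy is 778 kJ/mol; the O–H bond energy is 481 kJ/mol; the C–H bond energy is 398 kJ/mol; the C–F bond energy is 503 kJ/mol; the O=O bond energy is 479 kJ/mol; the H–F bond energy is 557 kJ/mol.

Reaction B, by 511 kJ

Reaction A:
  Bonds broken (reactants):
    C–C: 1 × 337 = 337
    C–H: 6 × 398 = 2388
    C=C: 1 × 637 = 637
    H–F: 1 × 557 = 557
    Σ(broken) = 3919 kJ
  Bonds formed (products):
    C–C: 2 × 337 = 674
    C–F: 1 × 503 = 503
    C–H: 7 × 398 = 2786
    Σ(formed) = 3963 kJ
  ΔH_A = 3919 − 3963 = −44 kJ
Reaction B:
  Bonds broken (reactants):
    C–C: 2 × 337 = 674
    C–H: 10 × 398 = 3980
    C–O: 2 × 344 = 688
    O–H: 2 × 481 = 962
    O=O: 1 × 479 = 479
    Σ(broken) = 6783 kJ
  Bonds formed (products):
    C–C: 2 × 337 = 674
    C–H: 8 × 398 = 3184
    C=O: 2 × 778 = 1556
    O–H: 4 × 481 = 1924
    Σ(formed) = 7338 kJ
  ΔH_B = 6783 − 7338 = −555 kJ
ΔH_A − ΔH_B = +511 kJ, so reaction B has the more negative ΔH; |ΔH_A − ΔH_B| = 511 kJ.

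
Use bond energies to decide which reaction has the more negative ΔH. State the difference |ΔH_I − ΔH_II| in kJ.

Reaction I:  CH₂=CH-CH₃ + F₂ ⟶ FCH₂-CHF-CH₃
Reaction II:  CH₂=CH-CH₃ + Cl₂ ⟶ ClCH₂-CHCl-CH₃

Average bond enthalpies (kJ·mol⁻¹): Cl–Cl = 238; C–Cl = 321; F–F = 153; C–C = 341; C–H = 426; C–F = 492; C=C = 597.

Reaction I:
  Bonds broken (reactants):
    C–C: 1 × 341 = 341
    C–H: 6 × 426 = 2556
    C=C: 1 × 597 = 597
    F–F: 1 × 153 = 153
    Σ(broken) = 3647 kJ
  Bonds formed (products):
    C–C: 2 × 341 = 682
    C–F: 2 × 492 = 984
    C–H: 6 × 426 = 2556
    Σ(formed) = 4222 kJ
  ΔH_I = 3647 − 4222 = −575 kJ
Reaction II:
  Bonds broken (reactants):
    C–C: 1 × 341 = 341
    C–H: 6 × 426 = 2556
    C=C: 1 × 597 = 597
    Cl–Cl: 1 × 238 = 238
    Σ(broken) = 3732 kJ
  Bonds formed (products):
    C–C: 2 × 341 = 682
    C–Cl: 2 × 321 = 642
    C–H: 6 × 426 = 2556
    Σ(formed) = 3880 kJ
  ΔH_II = 3732 − 3880 = −148 kJ
ΔH_I − ΔH_II = −427 kJ, so reaction I has the more negative ΔH; |ΔH_I − ΔH_II| = 427 kJ.

Reaction I, by 427 kJ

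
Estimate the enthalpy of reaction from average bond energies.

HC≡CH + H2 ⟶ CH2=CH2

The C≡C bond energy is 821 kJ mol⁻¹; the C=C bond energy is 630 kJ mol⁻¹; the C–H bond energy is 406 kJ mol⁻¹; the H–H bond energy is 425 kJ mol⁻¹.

ΔH ≈ −196 kJ

Bonds broken (reactants):
  C≡C: 1 × 821 = 821
  C–H: 2 × 406 = 812
  H–H: 1 × 425 = 425
  Σ(broken) = 2058 kJ
Bonds formed (products):
  C–H: 4 × 406 = 1624
  C=C: 1 × 630 = 630
  Σ(formed) = 2254 kJ
ΔH = Σ(broken) − Σ(formed) = 2058 − 2254 = −196 kJ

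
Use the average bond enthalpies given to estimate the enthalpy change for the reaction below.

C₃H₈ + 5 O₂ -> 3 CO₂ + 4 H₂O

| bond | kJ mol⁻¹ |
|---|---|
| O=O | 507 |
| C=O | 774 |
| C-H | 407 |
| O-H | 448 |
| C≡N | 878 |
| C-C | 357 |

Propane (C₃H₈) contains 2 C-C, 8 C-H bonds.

Bonds broken (reactants):
  C-C: 2 × 357 = 714
  C-H: 8 × 407 = 3256
  O=O: 5 × 507 = 2535
  Σ(broken) = 6505 kJ
Bonds formed (products):
  C=O: 6 × 774 = 4644
  O-H: 8 × 448 = 3584
  Σ(formed) = 8228 kJ
ΔH = Σ(broken) − Σ(formed) = 6505 − 8228 = −1723 kJ

ΔH ≈ −1723 kJ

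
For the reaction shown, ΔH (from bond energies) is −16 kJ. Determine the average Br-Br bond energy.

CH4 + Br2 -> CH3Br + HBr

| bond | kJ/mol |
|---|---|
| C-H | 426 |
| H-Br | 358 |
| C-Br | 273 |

Let D be the Br-Br bond energy.
Σ(broken) = 1×D + 4×426 = 1704 + D
Σ(formed) = 1×273 + 3×426 + 1×358 = 1909
ΔH = Σ(broken) − Σ(formed) = (1704 + D) − (1909) = −205 + D
Setting this equal to −16 kJ gives D = 189 kJ/mol.

D(Br-Br) ≈ 189 kJ/mol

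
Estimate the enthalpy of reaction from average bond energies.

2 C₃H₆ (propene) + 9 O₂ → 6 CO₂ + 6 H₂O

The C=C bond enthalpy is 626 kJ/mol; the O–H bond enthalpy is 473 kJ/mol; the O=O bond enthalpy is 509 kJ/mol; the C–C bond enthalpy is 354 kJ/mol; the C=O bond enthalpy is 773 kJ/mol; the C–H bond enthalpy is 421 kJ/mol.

Bonds broken (reactants):
  C–C: 2 × 354 = 708
  C–H: 12 × 421 = 5052
  C=C: 2 × 626 = 1252
  O=O: 9 × 509 = 4581
  Σ(broken) = 11593 kJ
Bonds formed (products):
  C=O: 12 × 773 = 9276
  O–H: 12 × 473 = 5676
  Σ(formed) = 14952 kJ
ΔH = Σ(broken) − Σ(formed) = 11593 − 14952 = −3359 kJ

ΔH ≈ −3359 kJ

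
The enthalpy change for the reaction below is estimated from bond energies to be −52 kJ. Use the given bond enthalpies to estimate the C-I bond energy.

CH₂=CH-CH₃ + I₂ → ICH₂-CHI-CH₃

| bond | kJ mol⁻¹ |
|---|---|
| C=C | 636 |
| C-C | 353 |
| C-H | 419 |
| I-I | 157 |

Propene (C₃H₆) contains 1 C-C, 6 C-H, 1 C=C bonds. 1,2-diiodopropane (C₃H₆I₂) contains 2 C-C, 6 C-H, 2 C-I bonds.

Let D be the C-I bond energy.
Σ(broken) = 1×353 + 6×419 + 1×636 + 1×157 = 3660
Σ(formed) = 2×353 + 6×419 + 2×D = 3220 + 2D
ΔH = Σ(broken) − Σ(formed) = (3660) − (3220 + 2D) = +440 − 2D
Setting this equal to −52 kJ gives 2D = 492, so D = 246 kJ/mol.

D(C-I) ≈ 246 kJ/mol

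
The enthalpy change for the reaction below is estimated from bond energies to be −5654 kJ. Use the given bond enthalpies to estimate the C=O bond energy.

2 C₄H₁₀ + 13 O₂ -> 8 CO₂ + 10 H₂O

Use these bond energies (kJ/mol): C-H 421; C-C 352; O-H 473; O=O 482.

Let D be the C=O bond energy.
Σ(broken) = 6×352 + 20×421 + 13×482 = 16798
Σ(formed) = 16×D + 20×473 = 9460 + 16D
ΔH = Σ(broken) − Σ(formed) = (16798) − (9460 + 16D) = +7338 − 16D
Setting this equal to −5654 kJ gives 16D = 12992, so D = 812 kJ/mol.

D(C=O) ≈ 812 kJ/mol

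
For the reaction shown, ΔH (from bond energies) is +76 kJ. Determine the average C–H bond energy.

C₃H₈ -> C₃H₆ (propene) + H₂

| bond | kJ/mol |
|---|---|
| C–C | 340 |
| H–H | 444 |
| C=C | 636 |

Let D be the C–H bond energy.
Σ(broken) = 2×340 + 8×D = 680 + 8D
Σ(formed) = 1×340 + 6×D + 1×636 + 1×444 = 1420 + 6D
ΔH = Σ(broken) − Σ(formed) = (680 + 8D) − (1420 + 6D) = −740 + 2D
Setting this equal to +76 kJ gives 2D = 816, so D = 408 kJ/mol.

D(C–H) ≈ 408 kJ/mol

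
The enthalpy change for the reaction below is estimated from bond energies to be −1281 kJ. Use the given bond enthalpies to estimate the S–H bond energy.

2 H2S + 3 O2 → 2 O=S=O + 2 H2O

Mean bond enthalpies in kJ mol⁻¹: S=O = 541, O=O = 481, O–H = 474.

Let D be the S–H bond energy.
Σ(broken) = 3×481 + 4×D = 1443 + 4D
Σ(formed) = 4×474 + 4×541 = 4060
ΔH = Σ(broken) − Σ(formed) = (1443 + 4D) − (4060) = −2617 + 4D
Setting this equal to −1281 kJ gives 4D = 1336, so D = 334 kJ/mol.

D(S–H) ≈ 334 kJ/mol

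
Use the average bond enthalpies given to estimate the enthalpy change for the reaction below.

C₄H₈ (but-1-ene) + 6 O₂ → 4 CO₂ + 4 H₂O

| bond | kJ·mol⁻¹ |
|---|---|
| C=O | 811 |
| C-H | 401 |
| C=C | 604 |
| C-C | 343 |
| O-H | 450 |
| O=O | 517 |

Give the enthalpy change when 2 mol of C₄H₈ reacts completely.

Bonds broken (reactants):
  C-C: 2 × 343 = 686
  C-H: 8 × 401 = 3208
  C=C: 1 × 604 = 604
  O=O: 6 × 517 = 3102
  Σ(broken) = 7600 kJ
Bonds formed (products):
  C=O: 8 × 811 = 6488
  O-H: 8 × 450 = 3600
  Σ(formed) = 10088 kJ
ΔH = Σ(broken) − Σ(formed) = 7600 − 10088 = −2488 kJ
For 2× the reaction as written: 2 × (−2488) = −4976 kJ

ΔH = −4976 kJ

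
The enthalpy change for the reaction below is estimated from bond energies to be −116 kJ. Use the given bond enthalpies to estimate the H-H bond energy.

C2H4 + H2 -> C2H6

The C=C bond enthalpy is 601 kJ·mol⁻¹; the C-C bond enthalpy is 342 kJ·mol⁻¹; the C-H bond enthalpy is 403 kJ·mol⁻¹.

Let D be the H-H bond energy.
Σ(broken) = 4×403 + 1×601 + 1×D = 2213 + D
Σ(formed) = 1×342 + 6×403 = 2760
ΔH = Σ(broken) − Σ(formed) = (2213 + D) − (2760) = −547 + D
Setting this equal to −116 kJ gives D = 431 kJ/mol.

D(H-H) ≈ 431 kJ/mol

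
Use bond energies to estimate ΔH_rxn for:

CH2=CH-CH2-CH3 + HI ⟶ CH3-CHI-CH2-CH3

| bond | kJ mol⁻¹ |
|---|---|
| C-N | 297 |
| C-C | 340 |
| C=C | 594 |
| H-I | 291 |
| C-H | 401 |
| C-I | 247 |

Bonds broken (reactants):
  C-C: 2 × 340 = 680
  C-H: 8 × 401 = 3208
  C=C: 1 × 594 = 594
  H-I: 1 × 291 = 291
  Σ(broken) = 4773 kJ
Bonds formed (products):
  C-C: 3 × 340 = 1020
  C-H: 9 × 401 = 3609
  C-I: 1 × 247 = 247
  Σ(formed) = 4876 kJ
ΔH = Σ(broken) − Σ(formed) = 4773 − 4876 = −103 kJ

ΔH ≈ −103 kJ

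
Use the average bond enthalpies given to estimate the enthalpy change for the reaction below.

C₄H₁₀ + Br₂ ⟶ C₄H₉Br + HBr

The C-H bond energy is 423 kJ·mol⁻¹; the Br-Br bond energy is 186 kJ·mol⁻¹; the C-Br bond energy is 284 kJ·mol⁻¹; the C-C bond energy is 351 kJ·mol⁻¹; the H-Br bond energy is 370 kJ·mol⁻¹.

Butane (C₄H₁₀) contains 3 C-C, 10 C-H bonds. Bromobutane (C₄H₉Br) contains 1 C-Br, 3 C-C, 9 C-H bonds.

Bonds broken (reactants):
  Br-Br: 1 × 186 = 186
  C-C: 3 × 351 = 1053
  C-H: 10 × 423 = 4230
  Σ(broken) = 5469 kJ
Bonds formed (products):
  C-Br: 1 × 284 = 284
  C-C: 3 × 351 = 1053
  C-H: 9 × 423 = 3807
  H-Br: 1 × 370 = 370
  Σ(formed) = 5514 kJ
ΔH = Σ(broken) − Σ(formed) = 5469 − 5514 = −45 kJ

ΔH ≈ −45 kJ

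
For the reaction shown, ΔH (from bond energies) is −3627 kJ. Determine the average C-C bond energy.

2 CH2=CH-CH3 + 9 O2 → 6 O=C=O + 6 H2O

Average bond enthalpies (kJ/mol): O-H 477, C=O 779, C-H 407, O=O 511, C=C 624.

D(C-C) ≈ 357 kJ/mol

Let D be the C-C bond energy.
Σ(broken) = 2×D + 12×407 + 2×624 + 9×511 = 10731 + 2D
Σ(formed) = 12×779 + 12×477 = 15072
ΔH = Σ(broken) − Σ(formed) = (10731 + 2D) − (15072) = −4341 + 2D
Setting this equal to −3627 kJ gives 2D = 714, so D = 357 kJ/mol.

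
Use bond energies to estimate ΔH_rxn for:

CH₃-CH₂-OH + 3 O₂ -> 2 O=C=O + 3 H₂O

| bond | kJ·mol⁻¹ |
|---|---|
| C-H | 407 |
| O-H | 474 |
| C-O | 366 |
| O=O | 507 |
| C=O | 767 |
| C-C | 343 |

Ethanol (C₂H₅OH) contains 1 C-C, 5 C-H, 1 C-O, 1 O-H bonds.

ΔH ≈ −1173 kJ

Bonds broken (reactants):
  C-C: 1 × 343 = 343
  C-H: 5 × 407 = 2035
  C-O: 1 × 366 = 366
  O-H: 1 × 474 = 474
  O=O: 3 × 507 = 1521
  Σ(broken) = 4739 kJ
Bonds formed (products):
  C=O: 4 × 767 = 3068
  O-H: 6 × 474 = 2844
  Σ(formed) = 5912 kJ
ΔH = Σ(broken) − Σ(formed) = 4739 − 5912 = −1173 kJ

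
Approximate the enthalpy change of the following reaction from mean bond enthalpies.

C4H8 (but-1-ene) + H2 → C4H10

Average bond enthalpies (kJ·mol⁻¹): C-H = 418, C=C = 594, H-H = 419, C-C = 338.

Bonds broken (reactants):
  C-C: 2 × 338 = 676
  C-H: 8 × 418 = 3344
  C=C: 1 × 594 = 594
  H-H: 1 × 419 = 419
  Σ(broken) = 5033 kJ
Bonds formed (products):
  C-C: 3 × 338 = 1014
  C-H: 10 × 418 = 4180
  Σ(formed) = 5194 kJ
ΔH = Σ(broken) − Σ(formed) = 5033 − 5194 = −161 kJ

ΔH ≈ −161 kJ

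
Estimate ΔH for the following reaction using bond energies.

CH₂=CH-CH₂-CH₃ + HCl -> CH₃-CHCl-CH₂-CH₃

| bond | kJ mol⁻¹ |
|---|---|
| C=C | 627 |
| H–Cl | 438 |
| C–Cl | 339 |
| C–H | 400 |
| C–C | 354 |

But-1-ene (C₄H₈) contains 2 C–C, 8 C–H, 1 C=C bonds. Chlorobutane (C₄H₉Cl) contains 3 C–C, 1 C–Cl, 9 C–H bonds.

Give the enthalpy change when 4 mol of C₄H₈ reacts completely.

ΔH = −112 kJ

Bonds broken (reactants):
  C–C: 2 × 354 = 708
  C–H: 8 × 400 = 3200
  C=C: 1 × 627 = 627
  H–Cl: 1 × 438 = 438
  Σ(broken) = 4973 kJ
Bonds formed (products):
  C–C: 3 × 354 = 1062
  C–Cl: 1 × 339 = 339
  C–H: 9 × 400 = 3600
  Σ(formed) = 5001 kJ
ΔH = Σ(broken) − Σ(formed) = 4973 − 5001 = −28 kJ
For 4× the reaction as written: 4 × (−28) = −112 kJ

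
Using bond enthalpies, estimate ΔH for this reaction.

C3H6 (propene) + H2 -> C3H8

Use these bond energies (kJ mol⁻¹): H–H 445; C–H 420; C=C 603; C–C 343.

Bonds broken (reactants):
  C–C: 1 × 343 = 343
  C–H: 6 × 420 = 2520
  C=C: 1 × 603 = 603
  H–H: 1 × 445 = 445
  Σ(broken) = 3911 kJ
Bonds formed (products):
  C–C: 2 × 343 = 686
  C–H: 8 × 420 = 3360
  Σ(formed) = 4046 kJ
ΔH = Σ(broken) − Σ(formed) = 3911 − 4046 = −135 kJ

ΔH ≈ −135 kJ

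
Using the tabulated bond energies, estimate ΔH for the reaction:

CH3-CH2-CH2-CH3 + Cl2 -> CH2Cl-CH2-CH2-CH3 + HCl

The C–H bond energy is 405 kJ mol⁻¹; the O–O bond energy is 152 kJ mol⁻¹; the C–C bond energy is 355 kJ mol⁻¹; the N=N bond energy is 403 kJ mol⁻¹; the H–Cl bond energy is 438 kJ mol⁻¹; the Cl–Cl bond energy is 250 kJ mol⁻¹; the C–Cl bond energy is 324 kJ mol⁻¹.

ΔH ≈ −107 kJ

Bonds broken (reactants):
  C–C: 3 × 355 = 1065
  C–H: 10 × 405 = 4050
  Cl–Cl: 1 × 250 = 250
  Σ(broken) = 5365 kJ
Bonds formed (products):
  C–C: 3 × 355 = 1065
  C–Cl: 1 × 324 = 324
  C–H: 9 × 405 = 3645
  H–Cl: 1 × 438 = 438
  Σ(formed) = 5472 kJ
ΔH = Σ(broken) − Σ(formed) = 5365 − 5472 = −107 kJ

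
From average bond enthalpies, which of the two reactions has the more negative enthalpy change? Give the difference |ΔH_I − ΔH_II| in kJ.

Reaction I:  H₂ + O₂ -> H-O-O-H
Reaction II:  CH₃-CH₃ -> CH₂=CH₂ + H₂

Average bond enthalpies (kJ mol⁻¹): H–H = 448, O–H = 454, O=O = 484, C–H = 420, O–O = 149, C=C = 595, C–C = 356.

Reaction I:
  Bonds broken (reactants):
    H–H: 1 × 448 = 448
    O=O: 1 × 484 = 484
    Σ(broken) = 932 kJ
  Bonds formed (products):
    O–H: 2 × 454 = 908
    O–O: 1 × 149 = 149
    Σ(formed) = 1057 kJ
  ΔH_I = 932 − 1057 = −125 kJ
Reaction II:
  Bonds broken (reactants):
    C–C: 1 × 356 = 356
    C–H: 6 × 420 = 2520
    Σ(broken) = 2876 kJ
  Bonds formed (products):
    C–H: 4 × 420 = 1680
    C=C: 1 × 595 = 595
    H–H: 1 × 448 = 448
    Σ(formed) = 2723 kJ
  ΔH_II = 2876 − 2723 = +153 kJ
ΔH_I − ΔH_II = −278 kJ, so reaction I has the more negative ΔH; |ΔH_I − ΔH_II| = 278 kJ.

Reaction I, by 278 kJ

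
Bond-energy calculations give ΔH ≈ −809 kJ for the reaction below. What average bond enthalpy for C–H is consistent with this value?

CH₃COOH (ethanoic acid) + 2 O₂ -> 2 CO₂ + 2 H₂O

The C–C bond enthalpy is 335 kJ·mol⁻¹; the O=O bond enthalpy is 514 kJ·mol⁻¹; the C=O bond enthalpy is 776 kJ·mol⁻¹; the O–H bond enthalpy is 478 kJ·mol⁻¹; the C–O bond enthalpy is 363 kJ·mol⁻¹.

Let D be the C–H bond energy.
Σ(broken) = 1×335 + 3×D + 1×363 + 1×776 + 1×478 + 2×514 = 2980 + 3D
Σ(formed) = 4×776 + 4×478 = 5016
ΔH = Σ(broken) − Σ(formed) = (2980 + 3D) − (5016) = −2036 + 3D
Setting this equal to −809 kJ gives 3D = 1227, so D = 409 kJ/mol.

D(C–H) ≈ 409 kJ/mol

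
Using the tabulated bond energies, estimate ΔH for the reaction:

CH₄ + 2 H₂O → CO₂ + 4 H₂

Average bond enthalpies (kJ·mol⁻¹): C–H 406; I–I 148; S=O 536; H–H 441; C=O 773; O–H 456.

Bonds broken (reactants):
  C–H: 4 × 406 = 1624
  O–H: 4 × 456 = 1824
  Σ(broken) = 3448 kJ
Bonds formed (products):
  C=O: 2 × 773 = 1546
  H–H: 4 × 441 = 1764
  Σ(formed) = 3310 kJ
ΔH = Σ(broken) − Σ(formed) = 3448 − 3310 = +138 kJ

ΔH ≈ +138 kJ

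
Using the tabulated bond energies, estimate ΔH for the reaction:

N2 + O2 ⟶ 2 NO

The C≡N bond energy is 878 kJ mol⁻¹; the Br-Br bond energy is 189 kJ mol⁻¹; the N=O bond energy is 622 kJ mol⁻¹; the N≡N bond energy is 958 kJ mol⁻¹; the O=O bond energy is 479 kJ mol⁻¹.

ΔH ≈ +193 kJ

Bonds broken (reactants):
  N≡N: 1 × 958 = 958
  O=O: 1 × 479 = 479
  Σ(broken) = 1437 kJ
Bonds formed (products):
  N=O: 2 × 622 = 1244
  Σ(formed) = 1244 kJ
ΔH = Σ(broken) − Σ(formed) = 1437 − 1244 = +193 kJ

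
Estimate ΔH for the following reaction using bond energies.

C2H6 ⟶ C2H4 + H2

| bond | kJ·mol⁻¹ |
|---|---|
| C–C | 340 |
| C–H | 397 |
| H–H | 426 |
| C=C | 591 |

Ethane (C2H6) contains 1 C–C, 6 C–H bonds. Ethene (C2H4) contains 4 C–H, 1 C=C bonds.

ΔH ≈ +117 kJ

Bonds broken (reactants):
  C–C: 1 × 340 = 340
  C–H: 6 × 397 = 2382
  Σ(broken) = 2722 kJ
Bonds formed (products):
  C–H: 4 × 397 = 1588
  C=C: 1 × 591 = 591
  H–H: 1 × 426 = 426
  Σ(formed) = 2605 kJ
ΔH = Σ(broken) − Σ(formed) = 2722 − 2605 = +117 kJ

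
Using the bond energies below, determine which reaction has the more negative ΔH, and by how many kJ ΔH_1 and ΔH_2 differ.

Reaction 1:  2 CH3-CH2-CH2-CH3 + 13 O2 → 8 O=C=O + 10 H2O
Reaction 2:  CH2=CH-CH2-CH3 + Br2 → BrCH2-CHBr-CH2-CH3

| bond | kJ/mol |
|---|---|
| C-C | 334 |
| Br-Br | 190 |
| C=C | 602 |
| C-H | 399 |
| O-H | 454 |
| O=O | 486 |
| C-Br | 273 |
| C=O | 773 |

Reaction 1, by 5058 kJ

Reaction 1:
  Bonds broken (reactants):
    C-C: 6 × 334 = 2004
    C-H: 20 × 399 = 7980
    O=O: 13 × 486 = 6318
    Σ(broken) = 16302 kJ
  Bonds formed (products):
    C=O: 16 × 773 = 12368
    O-H: 20 × 454 = 9080
    Σ(formed) = 21448 kJ
  ΔH_1 = 16302 − 21448 = −5146 kJ
Reaction 2:
  Bonds broken (reactants):
    Br-Br: 1 × 190 = 190
    C-C: 2 × 334 = 668
    C-H: 8 × 399 = 3192
    C=C: 1 × 602 = 602
    Σ(broken) = 4652 kJ
  Bonds formed (products):
    C-Br: 2 × 273 = 546
    C-C: 3 × 334 = 1002
    C-H: 8 × 399 = 3192
    Σ(formed) = 4740 kJ
  ΔH_2 = 4652 − 4740 = −88 kJ
ΔH_1 − ΔH_2 = −5058 kJ, so reaction 1 has the more negative ΔH; |ΔH_1 − ΔH_2| = 5058 kJ.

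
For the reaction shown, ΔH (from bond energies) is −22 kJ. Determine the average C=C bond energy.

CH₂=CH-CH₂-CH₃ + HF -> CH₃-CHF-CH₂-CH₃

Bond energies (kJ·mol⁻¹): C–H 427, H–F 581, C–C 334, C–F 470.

Let D be the C=C bond energy.
Σ(broken) = 2×334 + 8×427 + 1×D + 1×581 = 4665 + D
Σ(formed) = 3×334 + 1×470 + 9×427 = 5315
ΔH = Σ(broken) − Σ(formed) = (4665 + D) − (5315) = −650 + D
Setting this equal to −22 kJ gives D = 628 kJ/mol.

D(C=C) ≈ 628 kJ/mol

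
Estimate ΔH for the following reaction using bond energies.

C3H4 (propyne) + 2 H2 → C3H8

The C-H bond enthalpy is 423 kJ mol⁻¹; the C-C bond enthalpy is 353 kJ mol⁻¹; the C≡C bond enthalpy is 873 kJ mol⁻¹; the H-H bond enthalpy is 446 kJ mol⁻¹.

Bonds broken (reactants):
  C≡C: 1 × 873 = 873
  C-C: 1 × 353 = 353
  C-H: 4 × 423 = 1692
  H-H: 2 × 446 = 892
  Σ(broken) = 3810 kJ
Bonds formed (products):
  C-C: 2 × 353 = 706
  C-H: 8 × 423 = 3384
  Σ(formed) = 4090 kJ
ΔH = Σ(broken) − Σ(formed) = 3810 − 4090 = −280 kJ

ΔH ≈ −280 kJ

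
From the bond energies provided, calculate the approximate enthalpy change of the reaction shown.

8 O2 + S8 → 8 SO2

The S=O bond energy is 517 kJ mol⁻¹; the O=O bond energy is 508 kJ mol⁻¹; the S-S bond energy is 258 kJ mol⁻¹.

ΔH ≈ −2144 kJ

Bonds broken (reactants):
  O=O: 8 × 508 = 4064
  S-S: 8 × 258 = 2064
  Σ(broken) = 6128 kJ
Bonds formed (products):
  S=O: 16 × 517 = 8272
  Σ(formed) = 8272 kJ
ΔH = Σ(broken) − Σ(formed) = 6128 − 8272 = −2144 kJ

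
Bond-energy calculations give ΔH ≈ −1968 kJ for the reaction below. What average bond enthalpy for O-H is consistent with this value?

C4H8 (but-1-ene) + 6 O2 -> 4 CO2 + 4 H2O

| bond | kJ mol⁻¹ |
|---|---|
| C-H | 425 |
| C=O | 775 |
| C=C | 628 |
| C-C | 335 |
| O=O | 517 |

D(O-H) ≈ 446 kJ/mol

Let D be the O-H bond energy.
Σ(broken) = 2×335 + 8×425 + 1×628 + 6×517 = 7800
Σ(formed) = 8×775 + 8×D = 6200 + 8D
ΔH = Σ(broken) − Σ(formed) = (7800) − (6200 + 8D) = +1600 − 8D
Setting this equal to −1968 kJ gives 8D = 3568, so D = 446 kJ/mol.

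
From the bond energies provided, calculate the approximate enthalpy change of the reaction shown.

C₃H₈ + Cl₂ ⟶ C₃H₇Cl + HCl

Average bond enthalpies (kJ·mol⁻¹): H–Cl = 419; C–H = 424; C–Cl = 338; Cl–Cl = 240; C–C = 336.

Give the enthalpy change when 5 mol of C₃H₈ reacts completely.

ΔH = −465 kJ

Bonds broken (reactants):
  C–C: 2 × 336 = 672
  C–H: 8 × 424 = 3392
  Cl–Cl: 1 × 240 = 240
  Σ(broken) = 4304 kJ
Bonds formed (products):
  C–C: 2 × 336 = 672
  C–Cl: 1 × 338 = 338
  C–H: 7 × 424 = 2968
  H–Cl: 1 × 419 = 419
  Σ(formed) = 4397 kJ
ΔH = Σ(broken) − Σ(formed) = 4304 − 4397 = −93 kJ
For 5× the reaction as written: 5 × (−93) = −465 kJ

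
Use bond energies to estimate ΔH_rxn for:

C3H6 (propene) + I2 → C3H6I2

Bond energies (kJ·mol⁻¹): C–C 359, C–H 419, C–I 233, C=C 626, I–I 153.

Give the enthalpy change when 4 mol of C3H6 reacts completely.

ΔH = −184 kJ

Bonds broken (reactants):
  C–C: 1 × 359 = 359
  C–H: 6 × 419 = 2514
  C=C: 1 × 626 = 626
  I–I: 1 × 153 = 153
  Σ(broken) = 3652 kJ
Bonds formed (products):
  C–C: 2 × 359 = 718
  C–H: 6 × 419 = 2514
  C–I: 2 × 233 = 466
  Σ(formed) = 3698 kJ
ΔH = Σ(broken) − Σ(formed) = 3652 − 3698 = −46 kJ
For 4× the reaction as written: 4 × (−46) = −184 kJ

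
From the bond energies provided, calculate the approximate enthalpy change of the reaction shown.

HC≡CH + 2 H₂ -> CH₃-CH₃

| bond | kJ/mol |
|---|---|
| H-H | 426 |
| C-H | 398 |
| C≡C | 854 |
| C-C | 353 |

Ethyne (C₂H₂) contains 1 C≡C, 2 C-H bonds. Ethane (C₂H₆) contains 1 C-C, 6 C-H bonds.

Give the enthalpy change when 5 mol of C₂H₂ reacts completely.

ΔH = −1195 kJ

Bonds broken (reactants):
  C≡C: 1 × 854 = 854
  C-H: 2 × 398 = 796
  H-H: 2 × 426 = 852
  Σ(broken) = 2502 kJ
Bonds formed (products):
  C-C: 1 × 353 = 353
  C-H: 6 × 398 = 2388
  Σ(formed) = 2741 kJ
ΔH = Σ(broken) − Σ(formed) = 2502 − 2741 = −239 kJ
For 5× the reaction as written: 5 × (−239) = −1195 kJ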